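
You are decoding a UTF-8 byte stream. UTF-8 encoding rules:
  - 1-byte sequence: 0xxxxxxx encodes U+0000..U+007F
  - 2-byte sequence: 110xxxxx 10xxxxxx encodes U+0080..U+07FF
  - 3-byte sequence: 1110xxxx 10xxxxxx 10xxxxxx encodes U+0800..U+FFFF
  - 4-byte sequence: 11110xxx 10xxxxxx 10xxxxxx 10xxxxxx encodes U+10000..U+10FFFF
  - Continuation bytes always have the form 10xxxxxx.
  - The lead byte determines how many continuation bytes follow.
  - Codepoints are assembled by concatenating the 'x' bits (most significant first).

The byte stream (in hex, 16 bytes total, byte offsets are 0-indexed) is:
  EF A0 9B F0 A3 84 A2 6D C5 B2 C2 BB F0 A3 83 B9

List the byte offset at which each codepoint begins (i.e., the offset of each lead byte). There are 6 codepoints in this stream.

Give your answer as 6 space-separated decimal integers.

Byte[0]=EF: 3-byte lead, need 2 cont bytes. acc=0xF
Byte[1]=A0: continuation. acc=(acc<<6)|0x20=0x3E0
Byte[2]=9B: continuation. acc=(acc<<6)|0x1B=0xF81B
Completed: cp=U+F81B (starts at byte 0)
Byte[3]=F0: 4-byte lead, need 3 cont bytes. acc=0x0
Byte[4]=A3: continuation. acc=(acc<<6)|0x23=0x23
Byte[5]=84: continuation. acc=(acc<<6)|0x04=0x8C4
Byte[6]=A2: continuation. acc=(acc<<6)|0x22=0x23122
Completed: cp=U+23122 (starts at byte 3)
Byte[7]=6D: 1-byte ASCII. cp=U+006D
Byte[8]=C5: 2-byte lead, need 1 cont bytes. acc=0x5
Byte[9]=B2: continuation. acc=(acc<<6)|0x32=0x172
Completed: cp=U+0172 (starts at byte 8)
Byte[10]=C2: 2-byte lead, need 1 cont bytes. acc=0x2
Byte[11]=BB: continuation. acc=(acc<<6)|0x3B=0xBB
Completed: cp=U+00BB (starts at byte 10)
Byte[12]=F0: 4-byte lead, need 3 cont bytes. acc=0x0
Byte[13]=A3: continuation. acc=(acc<<6)|0x23=0x23
Byte[14]=83: continuation. acc=(acc<<6)|0x03=0x8C3
Byte[15]=B9: continuation. acc=(acc<<6)|0x39=0x230F9
Completed: cp=U+230F9 (starts at byte 12)

Answer: 0 3 7 8 10 12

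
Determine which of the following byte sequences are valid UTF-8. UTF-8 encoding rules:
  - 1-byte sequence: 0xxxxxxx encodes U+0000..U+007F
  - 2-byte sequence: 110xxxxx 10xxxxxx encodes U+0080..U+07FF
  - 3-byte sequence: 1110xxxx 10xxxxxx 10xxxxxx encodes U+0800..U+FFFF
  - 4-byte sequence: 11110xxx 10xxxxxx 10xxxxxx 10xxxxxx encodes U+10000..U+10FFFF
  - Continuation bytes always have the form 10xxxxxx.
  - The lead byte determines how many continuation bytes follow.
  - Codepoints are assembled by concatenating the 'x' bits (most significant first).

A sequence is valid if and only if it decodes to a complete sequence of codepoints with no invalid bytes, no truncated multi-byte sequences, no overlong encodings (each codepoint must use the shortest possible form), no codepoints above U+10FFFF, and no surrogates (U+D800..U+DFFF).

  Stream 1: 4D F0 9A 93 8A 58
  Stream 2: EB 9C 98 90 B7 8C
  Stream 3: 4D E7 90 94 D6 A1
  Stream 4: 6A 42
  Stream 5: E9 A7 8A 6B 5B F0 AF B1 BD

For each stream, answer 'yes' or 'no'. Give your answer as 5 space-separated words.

Answer: yes no yes yes yes

Derivation:
Stream 1: decodes cleanly. VALID
Stream 2: error at byte offset 3. INVALID
Stream 3: decodes cleanly. VALID
Stream 4: decodes cleanly. VALID
Stream 5: decodes cleanly. VALID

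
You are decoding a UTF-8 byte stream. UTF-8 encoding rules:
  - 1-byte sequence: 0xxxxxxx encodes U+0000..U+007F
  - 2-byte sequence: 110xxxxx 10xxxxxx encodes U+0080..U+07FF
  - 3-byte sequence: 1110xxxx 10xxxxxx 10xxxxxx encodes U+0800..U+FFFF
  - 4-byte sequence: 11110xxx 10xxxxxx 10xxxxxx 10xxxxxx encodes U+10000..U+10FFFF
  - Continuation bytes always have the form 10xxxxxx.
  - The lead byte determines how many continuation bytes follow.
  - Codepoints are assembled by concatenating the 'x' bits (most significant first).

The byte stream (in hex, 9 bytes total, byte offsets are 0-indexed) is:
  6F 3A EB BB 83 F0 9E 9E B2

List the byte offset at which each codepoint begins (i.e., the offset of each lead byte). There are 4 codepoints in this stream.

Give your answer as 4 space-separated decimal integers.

Answer: 0 1 2 5

Derivation:
Byte[0]=6F: 1-byte ASCII. cp=U+006F
Byte[1]=3A: 1-byte ASCII. cp=U+003A
Byte[2]=EB: 3-byte lead, need 2 cont bytes. acc=0xB
Byte[3]=BB: continuation. acc=(acc<<6)|0x3B=0x2FB
Byte[4]=83: continuation. acc=(acc<<6)|0x03=0xBEC3
Completed: cp=U+BEC3 (starts at byte 2)
Byte[5]=F0: 4-byte lead, need 3 cont bytes. acc=0x0
Byte[6]=9E: continuation. acc=(acc<<6)|0x1E=0x1E
Byte[7]=9E: continuation. acc=(acc<<6)|0x1E=0x79E
Byte[8]=B2: continuation. acc=(acc<<6)|0x32=0x1E7B2
Completed: cp=U+1E7B2 (starts at byte 5)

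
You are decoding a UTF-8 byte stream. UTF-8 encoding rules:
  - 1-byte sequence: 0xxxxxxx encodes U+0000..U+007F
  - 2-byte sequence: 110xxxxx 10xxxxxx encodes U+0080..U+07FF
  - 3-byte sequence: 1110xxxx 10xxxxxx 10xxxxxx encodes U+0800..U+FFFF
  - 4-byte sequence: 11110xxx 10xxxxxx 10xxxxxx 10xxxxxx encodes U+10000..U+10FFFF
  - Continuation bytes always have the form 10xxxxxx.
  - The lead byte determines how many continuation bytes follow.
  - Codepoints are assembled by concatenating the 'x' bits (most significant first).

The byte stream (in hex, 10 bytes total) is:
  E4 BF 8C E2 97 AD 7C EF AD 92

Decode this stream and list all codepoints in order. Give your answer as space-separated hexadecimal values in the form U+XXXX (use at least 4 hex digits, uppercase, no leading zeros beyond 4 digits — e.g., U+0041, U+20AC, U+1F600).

Byte[0]=E4: 3-byte lead, need 2 cont bytes. acc=0x4
Byte[1]=BF: continuation. acc=(acc<<6)|0x3F=0x13F
Byte[2]=8C: continuation. acc=(acc<<6)|0x0C=0x4FCC
Completed: cp=U+4FCC (starts at byte 0)
Byte[3]=E2: 3-byte lead, need 2 cont bytes. acc=0x2
Byte[4]=97: continuation. acc=(acc<<6)|0x17=0x97
Byte[5]=AD: continuation. acc=(acc<<6)|0x2D=0x25ED
Completed: cp=U+25ED (starts at byte 3)
Byte[6]=7C: 1-byte ASCII. cp=U+007C
Byte[7]=EF: 3-byte lead, need 2 cont bytes. acc=0xF
Byte[8]=AD: continuation. acc=(acc<<6)|0x2D=0x3ED
Byte[9]=92: continuation. acc=(acc<<6)|0x12=0xFB52
Completed: cp=U+FB52 (starts at byte 7)

Answer: U+4FCC U+25ED U+007C U+FB52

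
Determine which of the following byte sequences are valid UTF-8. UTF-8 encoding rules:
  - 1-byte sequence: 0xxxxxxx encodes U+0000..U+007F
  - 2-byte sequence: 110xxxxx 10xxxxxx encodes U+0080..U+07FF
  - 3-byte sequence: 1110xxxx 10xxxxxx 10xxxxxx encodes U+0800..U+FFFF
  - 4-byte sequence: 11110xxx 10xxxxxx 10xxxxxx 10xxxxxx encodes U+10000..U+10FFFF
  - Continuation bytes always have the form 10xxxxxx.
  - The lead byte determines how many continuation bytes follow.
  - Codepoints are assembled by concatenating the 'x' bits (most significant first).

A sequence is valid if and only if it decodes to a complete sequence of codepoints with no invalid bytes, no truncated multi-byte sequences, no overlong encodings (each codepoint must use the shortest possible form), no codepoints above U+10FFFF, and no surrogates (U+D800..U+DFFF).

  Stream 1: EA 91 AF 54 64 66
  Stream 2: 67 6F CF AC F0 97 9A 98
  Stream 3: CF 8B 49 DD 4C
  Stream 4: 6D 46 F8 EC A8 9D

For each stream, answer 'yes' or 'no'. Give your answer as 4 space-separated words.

Stream 1: decodes cleanly. VALID
Stream 2: decodes cleanly. VALID
Stream 3: error at byte offset 4. INVALID
Stream 4: error at byte offset 2. INVALID

Answer: yes yes no no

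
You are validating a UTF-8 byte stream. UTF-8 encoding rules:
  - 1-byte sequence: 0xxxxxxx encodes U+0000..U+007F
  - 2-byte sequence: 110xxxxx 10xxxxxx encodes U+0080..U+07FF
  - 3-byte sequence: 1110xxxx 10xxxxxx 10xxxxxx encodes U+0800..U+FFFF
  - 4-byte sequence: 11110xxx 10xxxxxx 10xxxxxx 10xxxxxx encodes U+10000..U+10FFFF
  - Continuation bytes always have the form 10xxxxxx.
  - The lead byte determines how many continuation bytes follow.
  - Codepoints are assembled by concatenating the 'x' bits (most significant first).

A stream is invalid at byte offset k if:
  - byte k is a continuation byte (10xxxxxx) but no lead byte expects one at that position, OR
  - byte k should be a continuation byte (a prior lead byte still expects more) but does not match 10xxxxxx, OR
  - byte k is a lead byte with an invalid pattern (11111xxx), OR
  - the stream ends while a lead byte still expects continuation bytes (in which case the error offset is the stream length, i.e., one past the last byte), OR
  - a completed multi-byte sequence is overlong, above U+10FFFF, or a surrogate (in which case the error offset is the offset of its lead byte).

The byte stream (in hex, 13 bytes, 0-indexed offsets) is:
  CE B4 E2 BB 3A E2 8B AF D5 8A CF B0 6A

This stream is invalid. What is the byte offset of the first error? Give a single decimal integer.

Answer: 4

Derivation:
Byte[0]=CE: 2-byte lead, need 1 cont bytes. acc=0xE
Byte[1]=B4: continuation. acc=(acc<<6)|0x34=0x3B4
Completed: cp=U+03B4 (starts at byte 0)
Byte[2]=E2: 3-byte lead, need 2 cont bytes. acc=0x2
Byte[3]=BB: continuation. acc=(acc<<6)|0x3B=0xBB
Byte[4]=3A: expected 10xxxxxx continuation. INVALID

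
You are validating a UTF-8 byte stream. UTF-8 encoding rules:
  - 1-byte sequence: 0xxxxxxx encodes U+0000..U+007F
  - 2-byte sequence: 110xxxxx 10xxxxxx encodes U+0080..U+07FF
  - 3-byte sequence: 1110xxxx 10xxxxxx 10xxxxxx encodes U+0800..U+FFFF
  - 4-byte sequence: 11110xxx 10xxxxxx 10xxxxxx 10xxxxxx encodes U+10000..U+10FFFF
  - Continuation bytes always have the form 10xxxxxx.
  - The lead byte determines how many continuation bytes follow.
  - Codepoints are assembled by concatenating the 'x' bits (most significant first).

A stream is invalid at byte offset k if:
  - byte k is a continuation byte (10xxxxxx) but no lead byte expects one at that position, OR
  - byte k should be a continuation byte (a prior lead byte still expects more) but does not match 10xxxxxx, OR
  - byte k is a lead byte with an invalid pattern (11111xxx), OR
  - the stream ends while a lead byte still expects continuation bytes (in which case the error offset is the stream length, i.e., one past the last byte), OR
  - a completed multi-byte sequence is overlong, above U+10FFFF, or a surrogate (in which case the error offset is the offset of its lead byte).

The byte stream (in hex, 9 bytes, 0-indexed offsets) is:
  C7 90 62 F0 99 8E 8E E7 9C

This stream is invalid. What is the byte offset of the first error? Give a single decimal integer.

Byte[0]=C7: 2-byte lead, need 1 cont bytes. acc=0x7
Byte[1]=90: continuation. acc=(acc<<6)|0x10=0x1D0
Completed: cp=U+01D0 (starts at byte 0)
Byte[2]=62: 1-byte ASCII. cp=U+0062
Byte[3]=F0: 4-byte lead, need 3 cont bytes. acc=0x0
Byte[4]=99: continuation. acc=(acc<<6)|0x19=0x19
Byte[5]=8E: continuation. acc=(acc<<6)|0x0E=0x64E
Byte[6]=8E: continuation. acc=(acc<<6)|0x0E=0x1938E
Completed: cp=U+1938E (starts at byte 3)
Byte[7]=E7: 3-byte lead, need 2 cont bytes. acc=0x7
Byte[8]=9C: continuation. acc=(acc<<6)|0x1C=0x1DC
Byte[9]: stream ended, expected continuation. INVALID

Answer: 9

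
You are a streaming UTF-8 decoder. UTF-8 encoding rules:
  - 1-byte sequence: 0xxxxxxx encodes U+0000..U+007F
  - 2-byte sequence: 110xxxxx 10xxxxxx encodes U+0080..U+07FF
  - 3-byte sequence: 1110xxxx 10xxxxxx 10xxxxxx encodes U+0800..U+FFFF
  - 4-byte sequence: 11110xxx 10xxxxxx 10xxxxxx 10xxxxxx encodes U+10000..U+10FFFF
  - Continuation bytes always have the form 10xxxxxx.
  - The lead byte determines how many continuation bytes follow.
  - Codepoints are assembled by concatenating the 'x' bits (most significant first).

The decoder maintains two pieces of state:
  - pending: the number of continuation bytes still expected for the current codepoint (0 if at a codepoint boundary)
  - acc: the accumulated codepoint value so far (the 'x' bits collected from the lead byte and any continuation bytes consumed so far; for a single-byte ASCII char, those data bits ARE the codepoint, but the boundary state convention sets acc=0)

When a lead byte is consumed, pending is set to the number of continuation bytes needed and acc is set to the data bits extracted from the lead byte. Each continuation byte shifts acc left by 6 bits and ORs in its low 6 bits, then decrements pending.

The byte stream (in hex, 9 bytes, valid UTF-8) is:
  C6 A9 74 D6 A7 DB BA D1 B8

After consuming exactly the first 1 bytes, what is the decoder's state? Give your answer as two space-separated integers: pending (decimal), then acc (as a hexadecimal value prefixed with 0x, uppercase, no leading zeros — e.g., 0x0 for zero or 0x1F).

Byte[0]=C6: 2-byte lead. pending=1, acc=0x6

Answer: 1 0x6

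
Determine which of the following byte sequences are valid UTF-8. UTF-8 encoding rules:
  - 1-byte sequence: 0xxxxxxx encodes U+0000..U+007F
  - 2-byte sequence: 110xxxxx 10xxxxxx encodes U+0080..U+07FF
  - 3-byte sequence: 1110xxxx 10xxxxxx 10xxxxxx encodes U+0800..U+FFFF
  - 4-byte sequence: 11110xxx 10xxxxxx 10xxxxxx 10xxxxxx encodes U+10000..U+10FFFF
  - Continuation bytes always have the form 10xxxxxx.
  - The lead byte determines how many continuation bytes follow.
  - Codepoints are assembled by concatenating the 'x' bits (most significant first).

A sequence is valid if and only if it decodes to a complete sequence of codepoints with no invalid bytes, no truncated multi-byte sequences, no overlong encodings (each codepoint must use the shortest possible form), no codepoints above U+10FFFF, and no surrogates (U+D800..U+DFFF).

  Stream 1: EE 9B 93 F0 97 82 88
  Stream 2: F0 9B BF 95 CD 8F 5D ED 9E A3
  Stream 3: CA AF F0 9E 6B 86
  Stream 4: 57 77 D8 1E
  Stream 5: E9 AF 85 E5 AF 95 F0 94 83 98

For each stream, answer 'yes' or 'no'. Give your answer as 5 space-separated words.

Stream 1: decodes cleanly. VALID
Stream 2: decodes cleanly. VALID
Stream 3: error at byte offset 4. INVALID
Stream 4: error at byte offset 3. INVALID
Stream 5: decodes cleanly. VALID

Answer: yes yes no no yes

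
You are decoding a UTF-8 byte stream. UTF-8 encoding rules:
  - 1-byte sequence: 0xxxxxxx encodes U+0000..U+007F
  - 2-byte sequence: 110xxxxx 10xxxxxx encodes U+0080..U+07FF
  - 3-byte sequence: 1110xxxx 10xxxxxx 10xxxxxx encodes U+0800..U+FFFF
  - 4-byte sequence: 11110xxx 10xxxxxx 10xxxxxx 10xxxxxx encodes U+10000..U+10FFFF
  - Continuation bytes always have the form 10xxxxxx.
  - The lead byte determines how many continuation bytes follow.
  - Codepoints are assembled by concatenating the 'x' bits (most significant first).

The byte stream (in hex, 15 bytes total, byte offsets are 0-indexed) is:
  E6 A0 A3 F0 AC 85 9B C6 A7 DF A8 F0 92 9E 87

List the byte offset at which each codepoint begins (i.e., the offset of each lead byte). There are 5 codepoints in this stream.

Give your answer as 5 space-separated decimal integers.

Byte[0]=E6: 3-byte lead, need 2 cont bytes. acc=0x6
Byte[1]=A0: continuation. acc=(acc<<6)|0x20=0x1A0
Byte[2]=A3: continuation. acc=(acc<<6)|0x23=0x6823
Completed: cp=U+6823 (starts at byte 0)
Byte[3]=F0: 4-byte lead, need 3 cont bytes. acc=0x0
Byte[4]=AC: continuation. acc=(acc<<6)|0x2C=0x2C
Byte[5]=85: continuation. acc=(acc<<6)|0x05=0xB05
Byte[6]=9B: continuation. acc=(acc<<6)|0x1B=0x2C15B
Completed: cp=U+2C15B (starts at byte 3)
Byte[7]=C6: 2-byte lead, need 1 cont bytes. acc=0x6
Byte[8]=A7: continuation. acc=(acc<<6)|0x27=0x1A7
Completed: cp=U+01A7 (starts at byte 7)
Byte[9]=DF: 2-byte lead, need 1 cont bytes. acc=0x1F
Byte[10]=A8: continuation. acc=(acc<<6)|0x28=0x7E8
Completed: cp=U+07E8 (starts at byte 9)
Byte[11]=F0: 4-byte lead, need 3 cont bytes. acc=0x0
Byte[12]=92: continuation. acc=(acc<<6)|0x12=0x12
Byte[13]=9E: continuation. acc=(acc<<6)|0x1E=0x49E
Byte[14]=87: continuation. acc=(acc<<6)|0x07=0x12787
Completed: cp=U+12787 (starts at byte 11)

Answer: 0 3 7 9 11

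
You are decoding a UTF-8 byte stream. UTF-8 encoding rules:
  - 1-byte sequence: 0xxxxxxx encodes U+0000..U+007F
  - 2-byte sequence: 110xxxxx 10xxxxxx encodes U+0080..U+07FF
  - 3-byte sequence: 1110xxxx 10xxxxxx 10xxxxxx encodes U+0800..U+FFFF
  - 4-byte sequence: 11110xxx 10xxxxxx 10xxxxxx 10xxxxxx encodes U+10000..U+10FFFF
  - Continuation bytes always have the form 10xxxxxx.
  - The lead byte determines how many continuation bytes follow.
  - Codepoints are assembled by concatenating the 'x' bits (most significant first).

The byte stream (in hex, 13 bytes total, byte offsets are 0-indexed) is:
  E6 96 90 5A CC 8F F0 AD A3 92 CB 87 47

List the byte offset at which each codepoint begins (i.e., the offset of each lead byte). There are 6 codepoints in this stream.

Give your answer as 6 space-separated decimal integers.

Byte[0]=E6: 3-byte lead, need 2 cont bytes. acc=0x6
Byte[1]=96: continuation. acc=(acc<<6)|0x16=0x196
Byte[2]=90: continuation. acc=(acc<<6)|0x10=0x6590
Completed: cp=U+6590 (starts at byte 0)
Byte[3]=5A: 1-byte ASCII. cp=U+005A
Byte[4]=CC: 2-byte lead, need 1 cont bytes. acc=0xC
Byte[5]=8F: continuation. acc=(acc<<6)|0x0F=0x30F
Completed: cp=U+030F (starts at byte 4)
Byte[6]=F0: 4-byte lead, need 3 cont bytes. acc=0x0
Byte[7]=AD: continuation. acc=(acc<<6)|0x2D=0x2D
Byte[8]=A3: continuation. acc=(acc<<6)|0x23=0xB63
Byte[9]=92: continuation. acc=(acc<<6)|0x12=0x2D8D2
Completed: cp=U+2D8D2 (starts at byte 6)
Byte[10]=CB: 2-byte lead, need 1 cont bytes. acc=0xB
Byte[11]=87: continuation. acc=(acc<<6)|0x07=0x2C7
Completed: cp=U+02C7 (starts at byte 10)
Byte[12]=47: 1-byte ASCII. cp=U+0047

Answer: 0 3 4 6 10 12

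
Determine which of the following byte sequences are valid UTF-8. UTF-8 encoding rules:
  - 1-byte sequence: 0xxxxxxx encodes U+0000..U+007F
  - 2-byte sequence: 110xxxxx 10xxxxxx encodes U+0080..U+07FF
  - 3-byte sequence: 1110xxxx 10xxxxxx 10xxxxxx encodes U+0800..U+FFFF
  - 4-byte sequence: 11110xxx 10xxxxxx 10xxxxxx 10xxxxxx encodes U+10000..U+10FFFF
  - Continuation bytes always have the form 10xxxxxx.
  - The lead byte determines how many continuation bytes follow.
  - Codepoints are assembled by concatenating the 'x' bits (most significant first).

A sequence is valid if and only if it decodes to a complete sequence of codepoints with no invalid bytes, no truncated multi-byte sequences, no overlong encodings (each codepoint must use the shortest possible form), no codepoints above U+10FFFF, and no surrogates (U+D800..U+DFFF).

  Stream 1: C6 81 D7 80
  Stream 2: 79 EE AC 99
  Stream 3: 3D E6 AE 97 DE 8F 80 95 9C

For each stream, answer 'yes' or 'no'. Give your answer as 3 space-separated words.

Answer: yes yes no

Derivation:
Stream 1: decodes cleanly. VALID
Stream 2: decodes cleanly. VALID
Stream 3: error at byte offset 6. INVALID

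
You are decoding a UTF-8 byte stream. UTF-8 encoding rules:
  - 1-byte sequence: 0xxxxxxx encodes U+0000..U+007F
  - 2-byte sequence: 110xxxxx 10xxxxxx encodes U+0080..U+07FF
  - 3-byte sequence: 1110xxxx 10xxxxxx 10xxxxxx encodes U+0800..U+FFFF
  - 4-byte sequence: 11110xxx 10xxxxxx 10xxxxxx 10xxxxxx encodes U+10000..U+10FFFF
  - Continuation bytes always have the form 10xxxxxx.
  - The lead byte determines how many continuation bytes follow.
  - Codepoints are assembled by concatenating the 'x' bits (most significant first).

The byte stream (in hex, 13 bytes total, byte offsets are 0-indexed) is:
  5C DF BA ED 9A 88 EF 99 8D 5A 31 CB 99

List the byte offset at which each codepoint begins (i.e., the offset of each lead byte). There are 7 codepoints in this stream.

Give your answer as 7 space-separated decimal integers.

Answer: 0 1 3 6 9 10 11

Derivation:
Byte[0]=5C: 1-byte ASCII. cp=U+005C
Byte[1]=DF: 2-byte lead, need 1 cont bytes. acc=0x1F
Byte[2]=BA: continuation. acc=(acc<<6)|0x3A=0x7FA
Completed: cp=U+07FA (starts at byte 1)
Byte[3]=ED: 3-byte lead, need 2 cont bytes. acc=0xD
Byte[4]=9A: continuation. acc=(acc<<6)|0x1A=0x35A
Byte[5]=88: continuation. acc=(acc<<6)|0x08=0xD688
Completed: cp=U+D688 (starts at byte 3)
Byte[6]=EF: 3-byte lead, need 2 cont bytes. acc=0xF
Byte[7]=99: continuation. acc=(acc<<6)|0x19=0x3D9
Byte[8]=8D: continuation. acc=(acc<<6)|0x0D=0xF64D
Completed: cp=U+F64D (starts at byte 6)
Byte[9]=5A: 1-byte ASCII. cp=U+005A
Byte[10]=31: 1-byte ASCII. cp=U+0031
Byte[11]=CB: 2-byte lead, need 1 cont bytes. acc=0xB
Byte[12]=99: continuation. acc=(acc<<6)|0x19=0x2D9
Completed: cp=U+02D9 (starts at byte 11)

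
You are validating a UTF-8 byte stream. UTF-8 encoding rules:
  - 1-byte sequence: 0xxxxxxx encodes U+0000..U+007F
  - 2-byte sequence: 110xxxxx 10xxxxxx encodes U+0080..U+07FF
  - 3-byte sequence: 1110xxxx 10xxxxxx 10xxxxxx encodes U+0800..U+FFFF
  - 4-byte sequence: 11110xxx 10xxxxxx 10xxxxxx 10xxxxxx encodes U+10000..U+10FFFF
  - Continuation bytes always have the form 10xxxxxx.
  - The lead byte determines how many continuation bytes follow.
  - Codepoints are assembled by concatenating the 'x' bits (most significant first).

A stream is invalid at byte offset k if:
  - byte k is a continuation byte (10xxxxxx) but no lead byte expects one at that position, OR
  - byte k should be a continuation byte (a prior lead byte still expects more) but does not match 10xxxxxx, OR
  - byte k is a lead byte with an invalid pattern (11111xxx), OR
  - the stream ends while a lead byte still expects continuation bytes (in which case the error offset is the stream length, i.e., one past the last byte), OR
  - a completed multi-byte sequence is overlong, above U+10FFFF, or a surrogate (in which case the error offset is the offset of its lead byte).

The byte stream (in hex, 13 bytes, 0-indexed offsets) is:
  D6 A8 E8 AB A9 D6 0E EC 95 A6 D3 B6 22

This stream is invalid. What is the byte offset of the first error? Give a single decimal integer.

Answer: 6

Derivation:
Byte[0]=D6: 2-byte lead, need 1 cont bytes. acc=0x16
Byte[1]=A8: continuation. acc=(acc<<6)|0x28=0x5A8
Completed: cp=U+05A8 (starts at byte 0)
Byte[2]=E8: 3-byte lead, need 2 cont bytes. acc=0x8
Byte[3]=AB: continuation. acc=(acc<<6)|0x2B=0x22B
Byte[4]=A9: continuation. acc=(acc<<6)|0x29=0x8AE9
Completed: cp=U+8AE9 (starts at byte 2)
Byte[5]=D6: 2-byte lead, need 1 cont bytes. acc=0x16
Byte[6]=0E: expected 10xxxxxx continuation. INVALID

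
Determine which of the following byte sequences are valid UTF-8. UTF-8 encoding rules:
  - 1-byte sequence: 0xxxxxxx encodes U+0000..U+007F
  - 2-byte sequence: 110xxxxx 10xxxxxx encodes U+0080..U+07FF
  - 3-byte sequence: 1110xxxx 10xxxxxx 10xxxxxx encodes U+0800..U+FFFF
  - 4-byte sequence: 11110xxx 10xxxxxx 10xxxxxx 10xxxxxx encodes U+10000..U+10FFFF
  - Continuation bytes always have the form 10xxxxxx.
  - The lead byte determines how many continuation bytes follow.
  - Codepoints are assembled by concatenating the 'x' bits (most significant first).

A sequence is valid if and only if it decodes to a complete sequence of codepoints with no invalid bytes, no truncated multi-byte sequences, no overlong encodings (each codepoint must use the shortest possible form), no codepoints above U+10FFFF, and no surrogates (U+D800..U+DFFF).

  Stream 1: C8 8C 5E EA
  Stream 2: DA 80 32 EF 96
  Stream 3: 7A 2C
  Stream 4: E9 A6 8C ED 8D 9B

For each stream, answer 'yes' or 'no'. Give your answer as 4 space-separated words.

Answer: no no yes yes

Derivation:
Stream 1: error at byte offset 4. INVALID
Stream 2: error at byte offset 5. INVALID
Stream 3: decodes cleanly. VALID
Stream 4: decodes cleanly. VALID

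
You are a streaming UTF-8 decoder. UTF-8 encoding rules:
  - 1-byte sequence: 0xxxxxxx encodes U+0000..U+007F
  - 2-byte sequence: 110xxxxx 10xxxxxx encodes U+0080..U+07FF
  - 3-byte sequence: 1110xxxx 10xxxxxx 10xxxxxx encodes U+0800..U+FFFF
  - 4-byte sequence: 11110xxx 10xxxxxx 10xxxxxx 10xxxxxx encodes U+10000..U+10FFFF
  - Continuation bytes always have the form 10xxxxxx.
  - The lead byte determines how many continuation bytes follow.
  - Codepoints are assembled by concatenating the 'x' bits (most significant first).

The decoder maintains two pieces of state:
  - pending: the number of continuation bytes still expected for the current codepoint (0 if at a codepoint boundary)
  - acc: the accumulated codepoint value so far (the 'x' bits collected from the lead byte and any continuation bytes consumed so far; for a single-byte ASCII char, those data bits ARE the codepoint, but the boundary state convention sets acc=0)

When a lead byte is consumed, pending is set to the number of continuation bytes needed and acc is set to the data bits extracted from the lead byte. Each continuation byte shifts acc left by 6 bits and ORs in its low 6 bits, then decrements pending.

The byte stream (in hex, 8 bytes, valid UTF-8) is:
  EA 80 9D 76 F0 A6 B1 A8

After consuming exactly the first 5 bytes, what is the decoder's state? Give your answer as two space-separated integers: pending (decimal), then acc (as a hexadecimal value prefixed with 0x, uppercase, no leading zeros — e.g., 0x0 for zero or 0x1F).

Answer: 3 0x0

Derivation:
Byte[0]=EA: 3-byte lead. pending=2, acc=0xA
Byte[1]=80: continuation. acc=(acc<<6)|0x00=0x280, pending=1
Byte[2]=9D: continuation. acc=(acc<<6)|0x1D=0xA01D, pending=0
Byte[3]=76: 1-byte. pending=0, acc=0x0
Byte[4]=F0: 4-byte lead. pending=3, acc=0x0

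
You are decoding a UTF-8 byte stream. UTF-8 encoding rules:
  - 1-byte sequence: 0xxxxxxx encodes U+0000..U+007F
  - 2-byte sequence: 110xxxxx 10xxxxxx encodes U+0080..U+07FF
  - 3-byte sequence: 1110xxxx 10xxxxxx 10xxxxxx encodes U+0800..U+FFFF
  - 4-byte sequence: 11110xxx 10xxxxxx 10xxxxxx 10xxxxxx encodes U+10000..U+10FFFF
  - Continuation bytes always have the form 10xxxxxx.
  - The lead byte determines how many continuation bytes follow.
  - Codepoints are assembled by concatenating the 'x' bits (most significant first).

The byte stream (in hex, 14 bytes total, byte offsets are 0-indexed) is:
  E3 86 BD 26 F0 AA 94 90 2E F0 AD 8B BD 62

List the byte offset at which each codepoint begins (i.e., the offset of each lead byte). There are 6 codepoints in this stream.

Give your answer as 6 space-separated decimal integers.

Byte[0]=E3: 3-byte lead, need 2 cont bytes. acc=0x3
Byte[1]=86: continuation. acc=(acc<<6)|0x06=0xC6
Byte[2]=BD: continuation. acc=(acc<<6)|0x3D=0x31BD
Completed: cp=U+31BD (starts at byte 0)
Byte[3]=26: 1-byte ASCII. cp=U+0026
Byte[4]=F0: 4-byte lead, need 3 cont bytes. acc=0x0
Byte[5]=AA: continuation. acc=(acc<<6)|0x2A=0x2A
Byte[6]=94: continuation. acc=(acc<<6)|0x14=0xA94
Byte[7]=90: continuation. acc=(acc<<6)|0x10=0x2A510
Completed: cp=U+2A510 (starts at byte 4)
Byte[8]=2E: 1-byte ASCII. cp=U+002E
Byte[9]=F0: 4-byte lead, need 3 cont bytes. acc=0x0
Byte[10]=AD: continuation. acc=(acc<<6)|0x2D=0x2D
Byte[11]=8B: continuation. acc=(acc<<6)|0x0B=0xB4B
Byte[12]=BD: continuation. acc=(acc<<6)|0x3D=0x2D2FD
Completed: cp=U+2D2FD (starts at byte 9)
Byte[13]=62: 1-byte ASCII. cp=U+0062

Answer: 0 3 4 8 9 13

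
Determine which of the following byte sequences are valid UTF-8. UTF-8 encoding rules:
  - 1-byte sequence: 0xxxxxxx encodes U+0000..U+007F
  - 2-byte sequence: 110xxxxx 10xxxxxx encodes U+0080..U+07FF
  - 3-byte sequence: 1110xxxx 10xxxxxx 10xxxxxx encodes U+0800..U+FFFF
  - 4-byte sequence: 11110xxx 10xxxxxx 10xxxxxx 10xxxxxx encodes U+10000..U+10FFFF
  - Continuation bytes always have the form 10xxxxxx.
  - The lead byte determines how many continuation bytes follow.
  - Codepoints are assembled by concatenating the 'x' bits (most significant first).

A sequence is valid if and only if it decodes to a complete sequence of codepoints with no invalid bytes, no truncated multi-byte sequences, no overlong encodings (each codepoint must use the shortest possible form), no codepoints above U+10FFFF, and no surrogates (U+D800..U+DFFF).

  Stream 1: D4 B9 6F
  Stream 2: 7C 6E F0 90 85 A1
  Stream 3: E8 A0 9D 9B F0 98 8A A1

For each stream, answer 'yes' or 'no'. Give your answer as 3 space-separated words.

Answer: yes yes no

Derivation:
Stream 1: decodes cleanly. VALID
Stream 2: decodes cleanly. VALID
Stream 3: error at byte offset 3. INVALID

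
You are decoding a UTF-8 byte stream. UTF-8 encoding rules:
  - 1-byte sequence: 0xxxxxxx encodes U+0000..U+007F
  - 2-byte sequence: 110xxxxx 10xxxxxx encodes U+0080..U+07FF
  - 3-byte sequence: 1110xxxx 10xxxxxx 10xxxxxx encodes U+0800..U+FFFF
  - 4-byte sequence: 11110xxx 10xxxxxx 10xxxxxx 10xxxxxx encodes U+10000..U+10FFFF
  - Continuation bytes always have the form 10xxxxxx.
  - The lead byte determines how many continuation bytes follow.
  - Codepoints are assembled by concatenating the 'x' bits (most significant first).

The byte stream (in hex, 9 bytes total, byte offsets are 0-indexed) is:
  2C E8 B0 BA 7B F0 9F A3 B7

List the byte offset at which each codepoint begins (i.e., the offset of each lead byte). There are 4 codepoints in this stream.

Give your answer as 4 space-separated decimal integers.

Byte[0]=2C: 1-byte ASCII. cp=U+002C
Byte[1]=E8: 3-byte lead, need 2 cont bytes. acc=0x8
Byte[2]=B0: continuation. acc=(acc<<6)|0x30=0x230
Byte[3]=BA: continuation. acc=(acc<<6)|0x3A=0x8C3A
Completed: cp=U+8C3A (starts at byte 1)
Byte[4]=7B: 1-byte ASCII. cp=U+007B
Byte[5]=F0: 4-byte lead, need 3 cont bytes. acc=0x0
Byte[6]=9F: continuation. acc=(acc<<6)|0x1F=0x1F
Byte[7]=A3: continuation. acc=(acc<<6)|0x23=0x7E3
Byte[8]=B7: continuation. acc=(acc<<6)|0x37=0x1F8F7
Completed: cp=U+1F8F7 (starts at byte 5)

Answer: 0 1 4 5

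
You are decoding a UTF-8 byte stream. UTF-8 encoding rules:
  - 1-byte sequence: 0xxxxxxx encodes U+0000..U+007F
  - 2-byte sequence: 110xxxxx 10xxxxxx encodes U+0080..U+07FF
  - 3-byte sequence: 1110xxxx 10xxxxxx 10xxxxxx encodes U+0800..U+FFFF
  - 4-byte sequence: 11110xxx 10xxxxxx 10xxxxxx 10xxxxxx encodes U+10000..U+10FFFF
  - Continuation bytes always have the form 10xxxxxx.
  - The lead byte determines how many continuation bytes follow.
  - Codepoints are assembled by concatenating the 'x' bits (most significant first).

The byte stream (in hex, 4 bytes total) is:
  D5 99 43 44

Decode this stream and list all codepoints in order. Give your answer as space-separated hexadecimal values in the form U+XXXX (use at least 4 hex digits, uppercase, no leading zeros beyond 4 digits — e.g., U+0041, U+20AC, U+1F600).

Byte[0]=D5: 2-byte lead, need 1 cont bytes. acc=0x15
Byte[1]=99: continuation. acc=(acc<<6)|0x19=0x559
Completed: cp=U+0559 (starts at byte 0)
Byte[2]=43: 1-byte ASCII. cp=U+0043
Byte[3]=44: 1-byte ASCII. cp=U+0044

Answer: U+0559 U+0043 U+0044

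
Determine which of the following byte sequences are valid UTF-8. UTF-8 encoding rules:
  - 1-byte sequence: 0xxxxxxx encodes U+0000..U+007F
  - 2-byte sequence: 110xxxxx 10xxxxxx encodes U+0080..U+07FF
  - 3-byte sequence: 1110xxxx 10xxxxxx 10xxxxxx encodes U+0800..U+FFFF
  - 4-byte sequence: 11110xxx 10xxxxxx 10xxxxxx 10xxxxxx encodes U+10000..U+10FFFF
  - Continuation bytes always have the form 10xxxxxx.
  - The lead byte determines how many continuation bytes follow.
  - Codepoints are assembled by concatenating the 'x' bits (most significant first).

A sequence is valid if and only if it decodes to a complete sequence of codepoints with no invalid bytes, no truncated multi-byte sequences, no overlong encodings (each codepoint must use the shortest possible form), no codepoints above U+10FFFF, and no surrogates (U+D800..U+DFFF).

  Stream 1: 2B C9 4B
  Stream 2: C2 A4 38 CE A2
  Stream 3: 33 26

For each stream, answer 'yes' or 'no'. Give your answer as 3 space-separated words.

Answer: no yes yes

Derivation:
Stream 1: error at byte offset 2. INVALID
Stream 2: decodes cleanly. VALID
Stream 3: decodes cleanly. VALID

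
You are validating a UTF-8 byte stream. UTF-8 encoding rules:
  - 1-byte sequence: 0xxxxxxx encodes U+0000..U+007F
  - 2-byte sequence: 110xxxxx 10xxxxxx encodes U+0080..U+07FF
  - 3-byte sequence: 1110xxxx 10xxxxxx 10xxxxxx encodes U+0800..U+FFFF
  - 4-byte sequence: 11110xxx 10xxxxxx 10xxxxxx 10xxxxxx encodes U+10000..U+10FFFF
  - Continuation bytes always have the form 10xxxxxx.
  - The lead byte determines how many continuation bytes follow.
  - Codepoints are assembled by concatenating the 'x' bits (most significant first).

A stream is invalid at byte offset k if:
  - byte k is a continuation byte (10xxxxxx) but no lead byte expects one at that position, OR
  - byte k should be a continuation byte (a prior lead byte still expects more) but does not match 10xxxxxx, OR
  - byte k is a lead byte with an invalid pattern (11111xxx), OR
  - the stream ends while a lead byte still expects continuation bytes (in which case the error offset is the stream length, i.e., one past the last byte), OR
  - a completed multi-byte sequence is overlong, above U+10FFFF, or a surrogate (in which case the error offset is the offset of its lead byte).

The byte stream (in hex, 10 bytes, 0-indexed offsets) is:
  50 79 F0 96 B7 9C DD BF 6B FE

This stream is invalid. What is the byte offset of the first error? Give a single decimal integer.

Byte[0]=50: 1-byte ASCII. cp=U+0050
Byte[1]=79: 1-byte ASCII. cp=U+0079
Byte[2]=F0: 4-byte lead, need 3 cont bytes. acc=0x0
Byte[3]=96: continuation. acc=(acc<<6)|0x16=0x16
Byte[4]=B7: continuation. acc=(acc<<6)|0x37=0x5B7
Byte[5]=9C: continuation. acc=(acc<<6)|0x1C=0x16DDC
Completed: cp=U+16DDC (starts at byte 2)
Byte[6]=DD: 2-byte lead, need 1 cont bytes. acc=0x1D
Byte[7]=BF: continuation. acc=(acc<<6)|0x3F=0x77F
Completed: cp=U+077F (starts at byte 6)
Byte[8]=6B: 1-byte ASCII. cp=U+006B
Byte[9]=FE: INVALID lead byte (not 0xxx/110x/1110/11110)

Answer: 9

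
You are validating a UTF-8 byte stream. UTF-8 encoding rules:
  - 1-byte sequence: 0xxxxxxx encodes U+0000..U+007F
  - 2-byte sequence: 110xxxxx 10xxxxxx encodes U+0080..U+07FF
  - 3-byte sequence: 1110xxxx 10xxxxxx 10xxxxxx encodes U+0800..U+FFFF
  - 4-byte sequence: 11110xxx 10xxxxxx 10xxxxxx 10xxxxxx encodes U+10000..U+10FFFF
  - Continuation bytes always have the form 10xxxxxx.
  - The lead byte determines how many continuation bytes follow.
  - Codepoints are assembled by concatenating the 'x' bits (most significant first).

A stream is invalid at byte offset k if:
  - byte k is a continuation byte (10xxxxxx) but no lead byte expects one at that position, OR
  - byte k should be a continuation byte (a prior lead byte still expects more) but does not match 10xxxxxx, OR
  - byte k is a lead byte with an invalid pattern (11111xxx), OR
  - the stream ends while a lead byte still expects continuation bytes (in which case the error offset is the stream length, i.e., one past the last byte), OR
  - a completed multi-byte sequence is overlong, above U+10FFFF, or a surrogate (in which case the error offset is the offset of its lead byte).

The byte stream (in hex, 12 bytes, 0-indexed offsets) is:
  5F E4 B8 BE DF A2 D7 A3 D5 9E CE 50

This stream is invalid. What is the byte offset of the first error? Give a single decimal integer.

Byte[0]=5F: 1-byte ASCII. cp=U+005F
Byte[1]=E4: 3-byte lead, need 2 cont bytes. acc=0x4
Byte[2]=B8: continuation. acc=(acc<<6)|0x38=0x138
Byte[3]=BE: continuation. acc=(acc<<6)|0x3E=0x4E3E
Completed: cp=U+4E3E (starts at byte 1)
Byte[4]=DF: 2-byte lead, need 1 cont bytes. acc=0x1F
Byte[5]=A2: continuation. acc=(acc<<6)|0x22=0x7E2
Completed: cp=U+07E2 (starts at byte 4)
Byte[6]=D7: 2-byte lead, need 1 cont bytes. acc=0x17
Byte[7]=A3: continuation. acc=(acc<<6)|0x23=0x5E3
Completed: cp=U+05E3 (starts at byte 6)
Byte[8]=D5: 2-byte lead, need 1 cont bytes. acc=0x15
Byte[9]=9E: continuation. acc=(acc<<6)|0x1E=0x55E
Completed: cp=U+055E (starts at byte 8)
Byte[10]=CE: 2-byte lead, need 1 cont bytes. acc=0xE
Byte[11]=50: expected 10xxxxxx continuation. INVALID

Answer: 11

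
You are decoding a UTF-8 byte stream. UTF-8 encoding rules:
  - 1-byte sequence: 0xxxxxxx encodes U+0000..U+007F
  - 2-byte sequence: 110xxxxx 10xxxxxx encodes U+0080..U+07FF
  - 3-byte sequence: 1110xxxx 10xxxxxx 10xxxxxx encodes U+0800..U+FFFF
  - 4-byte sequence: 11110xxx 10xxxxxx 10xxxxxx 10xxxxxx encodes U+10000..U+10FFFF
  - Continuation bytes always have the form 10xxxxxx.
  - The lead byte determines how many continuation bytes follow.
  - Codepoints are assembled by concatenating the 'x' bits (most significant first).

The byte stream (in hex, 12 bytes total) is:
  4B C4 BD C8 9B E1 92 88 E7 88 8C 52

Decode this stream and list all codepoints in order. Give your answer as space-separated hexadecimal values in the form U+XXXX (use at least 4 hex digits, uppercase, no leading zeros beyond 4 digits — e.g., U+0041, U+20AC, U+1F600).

Answer: U+004B U+013D U+021B U+1488 U+720C U+0052

Derivation:
Byte[0]=4B: 1-byte ASCII. cp=U+004B
Byte[1]=C4: 2-byte lead, need 1 cont bytes. acc=0x4
Byte[2]=BD: continuation. acc=(acc<<6)|0x3D=0x13D
Completed: cp=U+013D (starts at byte 1)
Byte[3]=C8: 2-byte lead, need 1 cont bytes. acc=0x8
Byte[4]=9B: continuation. acc=(acc<<6)|0x1B=0x21B
Completed: cp=U+021B (starts at byte 3)
Byte[5]=E1: 3-byte lead, need 2 cont bytes. acc=0x1
Byte[6]=92: continuation. acc=(acc<<6)|0x12=0x52
Byte[7]=88: continuation. acc=(acc<<6)|0x08=0x1488
Completed: cp=U+1488 (starts at byte 5)
Byte[8]=E7: 3-byte lead, need 2 cont bytes. acc=0x7
Byte[9]=88: continuation. acc=(acc<<6)|0x08=0x1C8
Byte[10]=8C: continuation. acc=(acc<<6)|0x0C=0x720C
Completed: cp=U+720C (starts at byte 8)
Byte[11]=52: 1-byte ASCII. cp=U+0052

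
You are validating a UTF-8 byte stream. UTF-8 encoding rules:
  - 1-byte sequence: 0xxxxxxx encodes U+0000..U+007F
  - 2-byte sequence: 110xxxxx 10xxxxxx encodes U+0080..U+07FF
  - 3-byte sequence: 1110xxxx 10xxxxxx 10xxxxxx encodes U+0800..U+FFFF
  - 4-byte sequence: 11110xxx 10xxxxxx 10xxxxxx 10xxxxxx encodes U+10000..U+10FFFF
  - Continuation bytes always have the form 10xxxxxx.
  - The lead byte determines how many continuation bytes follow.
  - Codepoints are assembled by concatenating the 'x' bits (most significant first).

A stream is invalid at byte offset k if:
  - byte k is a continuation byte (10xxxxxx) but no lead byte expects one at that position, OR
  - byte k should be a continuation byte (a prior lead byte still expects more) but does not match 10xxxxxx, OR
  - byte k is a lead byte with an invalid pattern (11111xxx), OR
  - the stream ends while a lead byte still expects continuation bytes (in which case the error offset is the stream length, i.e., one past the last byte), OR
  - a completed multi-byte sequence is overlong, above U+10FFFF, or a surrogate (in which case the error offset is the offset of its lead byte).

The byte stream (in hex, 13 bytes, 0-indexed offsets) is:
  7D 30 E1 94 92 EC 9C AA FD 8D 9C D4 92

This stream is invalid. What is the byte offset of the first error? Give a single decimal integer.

Byte[0]=7D: 1-byte ASCII. cp=U+007D
Byte[1]=30: 1-byte ASCII. cp=U+0030
Byte[2]=E1: 3-byte lead, need 2 cont bytes. acc=0x1
Byte[3]=94: continuation. acc=(acc<<6)|0x14=0x54
Byte[4]=92: continuation. acc=(acc<<6)|0x12=0x1512
Completed: cp=U+1512 (starts at byte 2)
Byte[5]=EC: 3-byte lead, need 2 cont bytes. acc=0xC
Byte[6]=9C: continuation. acc=(acc<<6)|0x1C=0x31C
Byte[7]=AA: continuation. acc=(acc<<6)|0x2A=0xC72A
Completed: cp=U+C72A (starts at byte 5)
Byte[8]=FD: INVALID lead byte (not 0xxx/110x/1110/11110)

Answer: 8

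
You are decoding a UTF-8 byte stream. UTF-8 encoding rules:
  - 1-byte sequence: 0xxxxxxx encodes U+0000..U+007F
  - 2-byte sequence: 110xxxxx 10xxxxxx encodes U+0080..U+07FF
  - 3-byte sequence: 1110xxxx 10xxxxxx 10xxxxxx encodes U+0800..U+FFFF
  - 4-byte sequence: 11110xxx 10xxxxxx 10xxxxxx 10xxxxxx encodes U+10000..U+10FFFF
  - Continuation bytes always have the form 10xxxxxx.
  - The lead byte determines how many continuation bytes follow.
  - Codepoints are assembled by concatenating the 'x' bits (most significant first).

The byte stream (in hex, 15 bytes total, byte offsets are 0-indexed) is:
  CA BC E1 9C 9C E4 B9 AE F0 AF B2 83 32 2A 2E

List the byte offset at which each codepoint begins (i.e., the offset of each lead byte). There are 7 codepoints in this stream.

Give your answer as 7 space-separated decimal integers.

Byte[0]=CA: 2-byte lead, need 1 cont bytes. acc=0xA
Byte[1]=BC: continuation. acc=(acc<<6)|0x3C=0x2BC
Completed: cp=U+02BC (starts at byte 0)
Byte[2]=E1: 3-byte lead, need 2 cont bytes. acc=0x1
Byte[3]=9C: continuation. acc=(acc<<6)|0x1C=0x5C
Byte[4]=9C: continuation. acc=(acc<<6)|0x1C=0x171C
Completed: cp=U+171C (starts at byte 2)
Byte[5]=E4: 3-byte lead, need 2 cont bytes. acc=0x4
Byte[6]=B9: continuation. acc=(acc<<6)|0x39=0x139
Byte[7]=AE: continuation. acc=(acc<<6)|0x2E=0x4E6E
Completed: cp=U+4E6E (starts at byte 5)
Byte[8]=F0: 4-byte lead, need 3 cont bytes. acc=0x0
Byte[9]=AF: continuation. acc=(acc<<6)|0x2F=0x2F
Byte[10]=B2: continuation. acc=(acc<<6)|0x32=0xBF2
Byte[11]=83: continuation. acc=(acc<<6)|0x03=0x2FC83
Completed: cp=U+2FC83 (starts at byte 8)
Byte[12]=32: 1-byte ASCII. cp=U+0032
Byte[13]=2A: 1-byte ASCII. cp=U+002A
Byte[14]=2E: 1-byte ASCII. cp=U+002E

Answer: 0 2 5 8 12 13 14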